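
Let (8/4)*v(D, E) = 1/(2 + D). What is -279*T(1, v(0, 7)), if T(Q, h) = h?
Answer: -279/4 ≈ -69.750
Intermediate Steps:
v(D, E) = 1/(2*(2 + D))
-279*T(1, v(0, 7)) = -279/(2*(2 + 0)) = -279/(2*2) = -279*¼ = -279/4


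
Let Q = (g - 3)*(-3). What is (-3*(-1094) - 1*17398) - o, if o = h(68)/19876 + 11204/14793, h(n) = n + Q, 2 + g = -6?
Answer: -4150690514285/294025668 ≈ -14117.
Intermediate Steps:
g = -8 (g = -2 - 6 = -8)
Q = 33 (Q = (-8 - 3)*(-3) = -11*(-3) = 33)
h(n) = 33 + n (h(n) = n + 33 = 33 + n)
o = 224184797/294025668 (o = (33 + 68)/19876 + 11204/14793 = 101*(1/19876) + 11204*(1/14793) = 101/19876 + 11204/14793 = 224184797/294025668 ≈ 0.76247)
(-3*(-1094) - 1*17398) - o = (-3*(-1094) - 1*17398) - 1*224184797/294025668 = (3282 - 17398) - 224184797/294025668 = -14116 - 224184797/294025668 = -4150690514285/294025668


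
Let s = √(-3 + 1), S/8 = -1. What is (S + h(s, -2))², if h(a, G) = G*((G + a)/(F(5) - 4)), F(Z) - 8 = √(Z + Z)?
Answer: 4*(14 + 4*√10 + I*√2)²/(4 + √10)² ≈ 55.22 + 5.8774*I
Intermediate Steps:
F(Z) = 8 + √2*√Z (F(Z) = 8 + √(Z + Z) = 8 + √(2*Z) = 8 + √2*√Z)
S = -8 (S = 8*(-1) = -8)
s = I*√2 (s = √(-2) = I*√2 ≈ 1.4142*I)
h(a, G) = G*(G + a)/(4 + √10) (h(a, G) = G*((G + a)/((8 + √2*√5) - 4)) = G*((G + a)/((8 + √10) - 4)) = G*((G + a)/(4 + √10)) = G*(G + a)/(4 + √10))
(S + h(s, -2))² = (-8 - 2*(-2 + I*√2)/(4 + √10))²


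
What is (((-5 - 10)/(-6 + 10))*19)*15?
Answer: -4275/4 ≈ -1068.8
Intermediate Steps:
(((-5 - 10)/(-6 + 10))*19)*15 = (-15/4*19)*15 = (-15*¼*19)*15 = -15/4*19*15 = -285/4*15 = -4275/4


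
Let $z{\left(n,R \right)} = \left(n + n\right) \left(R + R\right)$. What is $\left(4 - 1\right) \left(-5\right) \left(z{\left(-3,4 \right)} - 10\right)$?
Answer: $870$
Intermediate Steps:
$z{\left(n,R \right)} = 4 R n$ ($z{\left(n,R \right)} = 2 n 2 R = 4 R n$)
$\left(4 - 1\right) \left(-5\right) \left(z{\left(-3,4 \right)} - 10\right) = \left(4 - 1\right) \left(-5\right) \left(4 \cdot 4 \left(-3\right) - 10\right) = 3 \left(-5\right) \left(-48 - 10\right) = \left(-15\right) \left(-58\right) = 870$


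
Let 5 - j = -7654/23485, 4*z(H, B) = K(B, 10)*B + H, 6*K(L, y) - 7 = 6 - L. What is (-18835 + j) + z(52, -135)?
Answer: -922921707/46970 ≈ -19649.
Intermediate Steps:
K(L, y) = 13/6 - L/6 (K(L, y) = 7/6 + (6 - L)/6 = 7/6 + (1 - L/6) = 13/6 - L/6)
z(H, B) = H/4 + B*(13/6 - B/6)/4 (z(H, B) = ((13/6 - B/6)*B + H)/4 = (B*(13/6 - B/6) + H)/4 = (H + B*(13/6 - B/6))/4 = H/4 + B*(13/6 - B/6)/4)
j = 125079/23485 (j = 5 - (-7654)/23485 = 5 - 1*(-7654/23485) = 5 + 7654/23485 = 125079/23485 ≈ 5.3259)
(-18835 + j) + z(52, -135) = (-18835 + 125079/23485) + ((1/4)*52 - 1/24*(-135)*(-13 - 135)) = -442214896/23485 + (13 - 1/24*(-135)*(-148)) = -442214896/23485 + (13 - 1665/2) = -442214896/23485 - 1639/2 = -922921707/46970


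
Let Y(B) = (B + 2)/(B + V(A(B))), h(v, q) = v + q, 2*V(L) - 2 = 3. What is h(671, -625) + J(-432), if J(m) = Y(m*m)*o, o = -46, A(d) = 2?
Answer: 46/373253 ≈ 0.00012324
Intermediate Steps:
V(L) = 5/2 (V(L) = 1 + (½)*3 = 1 + 3/2 = 5/2)
h(v, q) = q + v
Y(B) = (2 + B)/(5/2 + B) (Y(B) = (B + 2)/(B + 5/2) = (2 + B)/(5/2 + B))
J(m) = -92*(2 + m²)/(5 + 2*m²) (J(m) = (2*(2 + m*m)/(5 + 2*(m*m)))*(-46) = (2*(2 + m²)/(5 + 2*m²))*(-46) = -92*(2 + m²)/(5 + 2*m²))
h(671, -625) + J(-432) = (-625 + 671) + 92*(-2 - 1*(-432)²)/(5 + 2*(-432)²) = 46 + 92*(-2 - 1*186624)/(5 + 2*186624) = 46 + 92*(-2 - 186624)/(5 + 373248) = 46 + 92*(-186626)/373253 = 46 + 92*(1/373253)*(-186626) = 46 - 17169592/373253 = 46/373253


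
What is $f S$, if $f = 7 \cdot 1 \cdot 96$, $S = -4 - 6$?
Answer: $-6720$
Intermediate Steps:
$S = -10$
$f = 672$ ($f = 7 \cdot 96 = 672$)
$f S = 672 \left(-10\right) = -6720$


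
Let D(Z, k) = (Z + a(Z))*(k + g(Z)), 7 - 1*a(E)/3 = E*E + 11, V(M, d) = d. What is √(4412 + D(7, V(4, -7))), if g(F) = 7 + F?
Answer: 6*√93 ≈ 57.862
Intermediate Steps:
a(E) = -12 - 3*E² (a(E) = 21 - 3*(E*E + 11) = 21 - 3*(E² + 11) = 21 - 3*(11 + E²) = 21 + (-33 - 3*E²) = -12 - 3*E²)
D(Z, k) = (-12 + Z - 3*Z²)*(7 + Z + k) (D(Z, k) = (Z + (-12 - 3*Z²))*(k + (7 + Z)) = (-12 + Z - 3*Z²)*(7 + Z + k))
√(4412 + D(7, V(4, -7))) = √(4412 + (7*(-7) + 7*(7 + 7) - 3*(-7)*(4 + 7²) - 3*(4 + 7²)*(7 + 7))) = √(4412 + (-49 + 7*14 - 3*(-7)*(4 + 49) - 3*(4 + 49)*14)) = √(4412 + (-49 + 98 - 3*(-7)*53 - 3*53*14)) = √(4412 + (-49 + 98 + 1113 - 2226)) = √(4412 - 1064) = √3348 = 6*√93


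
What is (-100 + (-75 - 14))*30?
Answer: -5670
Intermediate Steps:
(-100 + (-75 - 14))*30 = (-100 - 89)*30 = -189*30 = -5670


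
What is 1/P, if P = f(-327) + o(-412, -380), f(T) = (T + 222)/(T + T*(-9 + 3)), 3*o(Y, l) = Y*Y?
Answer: 327/18502075 ≈ 1.7674e-5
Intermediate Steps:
o(Y, l) = Y²/3 (o(Y, l) = (Y*Y)/3 = Y²/3)
f(T) = -(222 + T)/(5*T) (f(T) = (222 + T)/(T + T*(-6)) = (222 + T)/(T - 6*T) = (222 + T)/((-5*T)) = (222 + T)*(-1/(5*T)) = -(222 + T)/(5*T))
P = 18502075/327 (P = (⅕)*(-222 - 1*(-327))/(-327) + (⅓)*(-412)² = (⅕)*(-1/327)*(-222 + 327) + (⅓)*169744 = (⅕)*(-1/327)*105 + 169744/3 = -7/109 + 169744/3 = 18502075/327 ≈ 56581.)
1/P = 1/(18502075/327) = 327/18502075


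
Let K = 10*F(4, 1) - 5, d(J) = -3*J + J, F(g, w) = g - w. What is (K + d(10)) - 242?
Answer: -237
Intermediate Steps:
d(J) = -2*J
K = 25 (K = 10*(4 - 1*1) - 5 = 10*(4 - 1) - 5 = 10*3 - 5 = 30 - 5 = 25)
(K + d(10)) - 242 = (25 - 2*10) - 242 = (25 - 20) - 242 = 5 - 242 = -237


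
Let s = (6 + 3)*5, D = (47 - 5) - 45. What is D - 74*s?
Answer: -3333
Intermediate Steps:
D = -3 (D = 42 - 45 = -3)
s = 45 (s = 9*5 = 45)
D - 74*s = -3 - 74*45 = -3 - 3330 = -3333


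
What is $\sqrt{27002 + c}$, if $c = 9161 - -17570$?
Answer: $\sqrt{53733} \approx 231.8$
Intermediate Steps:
$c = 26731$ ($c = 9161 + 17570 = 26731$)
$\sqrt{27002 + c} = \sqrt{27002 + 26731} = \sqrt{53733}$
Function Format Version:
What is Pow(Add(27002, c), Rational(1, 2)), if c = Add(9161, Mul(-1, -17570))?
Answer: Pow(53733, Rational(1, 2)) ≈ 231.80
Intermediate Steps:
c = 26731 (c = Add(9161, 17570) = 26731)
Pow(Add(27002, c), Rational(1, 2)) = Pow(Add(27002, 26731), Rational(1, 2)) = Pow(53733, Rational(1, 2))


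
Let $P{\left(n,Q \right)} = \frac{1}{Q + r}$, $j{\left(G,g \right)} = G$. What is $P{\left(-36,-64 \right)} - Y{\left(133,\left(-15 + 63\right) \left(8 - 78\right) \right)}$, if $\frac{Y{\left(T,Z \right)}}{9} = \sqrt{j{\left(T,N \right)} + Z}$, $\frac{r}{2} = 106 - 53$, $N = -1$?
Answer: $\frac{1}{42} - 9 i \sqrt{3227} \approx 0.02381 - 511.26 i$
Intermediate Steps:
$r = 106$ ($r = 2 \left(106 - 53\right) = 2 \cdot 53 = 106$)
$P{\left(n,Q \right)} = \frac{1}{106 + Q}$ ($P{\left(n,Q \right)} = \frac{1}{Q + 106} = \frac{1}{106 + Q}$)
$Y{\left(T,Z \right)} = 9 \sqrt{T + Z}$
$P{\left(-36,-64 \right)} - Y{\left(133,\left(-15 + 63\right) \left(8 - 78\right) \right)} = \frac{1}{106 - 64} - 9 \sqrt{133 + \left(-15 + 63\right) \left(8 - 78\right)} = \frac{1}{42} - 9 \sqrt{133 + 48 \left(-70\right)} = \frac{1}{42} - 9 \sqrt{133 - 3360} = \frac{1}{42} - 9 \sqrt{-3227} = \frac{1}{42} - 9 i \sqrt{3227}$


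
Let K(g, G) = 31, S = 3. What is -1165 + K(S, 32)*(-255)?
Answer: -9070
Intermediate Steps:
-1165 + K(S, 32)*(-255) = -1165 + 31*(-255) = -1165 - 7905 = -9070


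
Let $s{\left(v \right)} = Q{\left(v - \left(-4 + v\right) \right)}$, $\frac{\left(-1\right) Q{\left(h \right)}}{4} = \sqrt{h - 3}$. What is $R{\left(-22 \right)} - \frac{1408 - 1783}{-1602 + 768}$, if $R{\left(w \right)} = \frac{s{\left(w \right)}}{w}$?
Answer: $- \frac{819}{3058} \approx -0.26782$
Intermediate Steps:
$Q{\left(h \right)} = - 4 \sqrt{-3 + h}$ ($Q{\left(h \right)} = - 4 \sqrt{h - 3} = - 4 \sqrt{-3 + h}$)
$s{\left(v \right)} = -4$ ($s{\left(v \right)} = - 4 \sqrt{-3 + \left(v - \left(-4 + v\right)\right)} = - 4 \sqrt{-3 + 4} = - 4 \sqrt{1} = \left(-4\right) 1 = -4$)
$R{\left(w \right)} = - \frac{4}{w}$
$R{\left(-22 \right)} - \frac{1408 - 1783}{-1602 + 768} = - \frac{4}{-22} - \frac{1408 - 1783}{-1602 + 768} = \left(-4\right) \left(- \frac{1}{22}\right) - - \frac{375}{-834} = \frac{2}{11} - \left(-375\right) \left(- \frac{1}{834}\right) = \frac{2}{11} - \frac{125}{278} = - \frac{819}{3058}$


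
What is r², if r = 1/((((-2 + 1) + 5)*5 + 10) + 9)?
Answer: 1/1521 ≈ 0.00065746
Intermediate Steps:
r = 1/39 (r = 1/(((-1 + 5)*5 + 10) + 9) = 1/((4*5 + 10) + 9) = 1/((20 + 10) + 9) = 1/(30 + 9) = 1/39 ≈ 0.025641)
r² = (1/39)² = 1/1521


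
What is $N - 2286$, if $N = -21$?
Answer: $-2307$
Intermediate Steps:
$N - 2286 = -21 - 2286 = -2307$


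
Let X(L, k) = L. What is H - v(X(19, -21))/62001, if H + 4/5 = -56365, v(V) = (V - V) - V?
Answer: -17473679734/310005 ≈ -56366.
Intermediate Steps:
v(V) = -V (v(V) = 0 - V = -V)
H = -281829/5 (H = -⅘ - 56365 = -281829/5 ≈ -56366.)
H - v(X(19, -21))/62001 = -281829/5 - (-1*19)/62001 = -281829/5 - (-19)/62001 = -281829/5 - 1*(-19/62001) = -281829/5 + 19/62001 = -17473679734/310005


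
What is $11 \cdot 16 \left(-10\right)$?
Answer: $-1760$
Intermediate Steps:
$11 \cdot 16 \left(-10\right) = 176 \left(-10\right) = -1760$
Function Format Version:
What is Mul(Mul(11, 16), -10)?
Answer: -1760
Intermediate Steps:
Mul(Mul(11, 16), -10) = Mul(176, -10) = -1760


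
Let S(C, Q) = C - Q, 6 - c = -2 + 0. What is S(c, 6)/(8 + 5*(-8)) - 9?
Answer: -145/16 ≈ -9.0625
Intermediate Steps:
c = 8 (c = 6 - (-2 + 0) = 6 - 1*(-2) = 6 + 2 = 8)
S(c, 6)/(8 + 5*(-8)) - 9 = (8 - 1*6)/(8 + 5*(-8)) - 9 = (8 - 6)/(8 - 40) - 9 = 2/(-32) - 9 = 2*(-1/32) - 9 = -1/16 - 9 = -145/16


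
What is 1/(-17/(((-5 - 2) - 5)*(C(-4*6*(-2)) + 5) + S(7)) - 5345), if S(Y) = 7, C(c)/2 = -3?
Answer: -19/101572 ≈ -0.00018706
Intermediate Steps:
C(c) = -6 (C(c) = 2*(-3) = -6)
1/(-17/(((-5 - 2) - 5)*(C(-4*6*(-2)) + 5) + S(7)) - 5345) = 1/(-17/(((-5 - 2) - 5)*(-6 + 5) + 7) - 5345) = 1/(-17/((-7 - 5)*(-1) + 7) - 5345) = 1/(-17/(-12*(-1) + 7) - 5345) = 1/(-17/(12 + 7) - 5345) = 1/(-17/19 - 5345) = 1/(-101572/19) = -19/101572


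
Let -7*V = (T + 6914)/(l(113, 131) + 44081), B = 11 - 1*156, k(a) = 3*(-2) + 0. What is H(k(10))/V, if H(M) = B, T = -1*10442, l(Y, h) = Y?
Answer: -3204065/252 ≈ -12715.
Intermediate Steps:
T = -10442
k(a) = -6 (k(a) = -6 + 0 = -6)
B = -145 (B = 11 - 156 = -145)
H(M) = -145
V = 252/22097 (V = -(-10442 + 6914)/(7*(113 + 44081)) = -(-504)/44194 = -⅐*(-1764/22097) = 252/22097 ≈ 0.011404)
H(k(10))/V = -145/252/22097 = -145*22097/252 = -3204065/252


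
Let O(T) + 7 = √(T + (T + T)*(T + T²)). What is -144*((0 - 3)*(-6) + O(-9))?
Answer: -1584 - 432*I*√145 ≈ -1584.0 - 5202.0*I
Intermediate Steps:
O(T) = -7 + √(T + 2*T*(T + T²)) (O(T) = -7 + √(T + (T + T)*(T + T²)) = -7 + √(T + (2*T)*(T + T²)) = -7 + √(T + 2*T*(T + T²)))
-144*((0 - 3)*(-6) + O(-9)) = -144*((0 - 3)*(-6) + (-7 + √(-9*(1 + 2*(-9) + 2*(-9)²)))) = -144*(-3*(-6) + (-7 + √(-9*(1 - 18 + 2*81)))) = -144*(18 + (-7 + √(-9*(1 - 18 + 162)))) = -144*(18 + (-7 + √(-9*145))) = -144*(18 + (-7 + √(-1305))) = -144*(18 + (-7 + 3*I*√145)) = -144*(11 + 3*I*√145) = -1584 - 432*I*√145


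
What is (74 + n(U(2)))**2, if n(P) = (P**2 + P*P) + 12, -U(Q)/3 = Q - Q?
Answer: 7396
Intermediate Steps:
U(Q) = 0 (U(Q) = -3*(Q - Q) = -3*0 = 0)
n(P) = 12 + 2*P**2 (n(P) = (P**2 + P**2) + 12 = 2*P**2 + 12 = 12 + 2*P**2)
(74 + n(U(2)))**2 = (74 + (12 + 2*0**2))**2 = (74 + (12 + 2*0))**2 = (74 + (12 + 0))**2 = (74 + 12)**2 = 86**2 = 7396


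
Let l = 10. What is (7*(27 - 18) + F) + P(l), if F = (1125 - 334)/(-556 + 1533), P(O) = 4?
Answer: 66250/977 ≈ 67.810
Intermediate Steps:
F = 791/977 ≈ 0.80962
(7*(27 - 18) + F) + P(l) = (7*(27 - 18) + 791/977) + 4 = (7*9 + 791/977) + 4 = (63 + 791/977) + 4 = 62342/977 + 4 = 66250/977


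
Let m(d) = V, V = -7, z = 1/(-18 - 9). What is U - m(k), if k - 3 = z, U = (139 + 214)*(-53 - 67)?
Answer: -42353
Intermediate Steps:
z = -1/27 (z = 1/(-27) = -1/27 ≈ -0.037037)
U = -42360 (U = 353*(-120) = -42360)
k = 80/27 (k = 3 - 1/27 = 80/27 ≈ 2.9630)
m(d) = -7
U - m(k) = -42360 - 1*(-7) = -42360 + 7 = -42353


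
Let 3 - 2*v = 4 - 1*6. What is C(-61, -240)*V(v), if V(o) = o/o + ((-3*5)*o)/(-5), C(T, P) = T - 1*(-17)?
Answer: -374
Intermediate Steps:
v = 5/2 (v = 3/2 - (4 - 1*6)/2 = 3/2 - (4 - 6)/2 = 3/2 - ½*(-2) = 3/2 + 1 = 5/2 ≈ 2.5000)
C(T, P) = 17 + T (C(T, P) = T + 17 = 17 + T)
V(o) = 1 + 3*o (V(o) = 1 - 15*o*(-⅕) = 1 + 3*o)
C(-61, -240)*V(v) = (17 - 61)*(1 + 3*(5/2)) = -44*(1 + 15/2) = -44*17/2 = -374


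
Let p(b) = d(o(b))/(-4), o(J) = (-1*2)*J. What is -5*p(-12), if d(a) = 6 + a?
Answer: 75/2 ≈ 37.500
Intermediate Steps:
o(J) = -2*J
p(b) = -3/2 + b/2 (p(b) = (6 - 2*b)/(-4) = (6 - 2*b)*(-¼) = -3/2 + b/2)
-5*p(-12) = -5*(-3/2 + (½)*(-12)) = -5*(-3/2 - 6) = -5*(-15/2) = 75/2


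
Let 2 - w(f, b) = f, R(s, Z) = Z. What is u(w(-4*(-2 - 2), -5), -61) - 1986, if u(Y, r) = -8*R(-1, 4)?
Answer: -2018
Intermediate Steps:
w(f, b) = 2 - f
u(Y, r) = -32 (u(Y, r) = -8*4 = -32)
u(w(-4*(-2 - 2), -5), -61) - 1986 = -32 - 1986 = -2018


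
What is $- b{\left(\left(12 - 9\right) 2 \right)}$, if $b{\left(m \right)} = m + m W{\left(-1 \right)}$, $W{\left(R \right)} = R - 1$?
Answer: $6$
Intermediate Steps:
$W{\left(R \right)} = -1 + R$ ($W{\left(R \right)} = R - 1 = -1 + R$)
$b{\left(m \right)} = - m$ ($b{\left(m \right)} = m + m \left(-1 - 1\right) = m + m \left(-2\right) = m - 2 m = - m$)
$- b{\left(\left(12 - 9\right) 2 \right)} = - \left(-1\right) \left(12 - 9\right) 2 = - \left(-1\right) 3 \cdot 2 = - \left(-1\right) 6 = \left(-1\right) \left(-6\right) = 6$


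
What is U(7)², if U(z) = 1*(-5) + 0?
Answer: 25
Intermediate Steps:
U(z) = -5 (U(z) = -5 + 0 = -5)
U(7)² = (-5)² = 25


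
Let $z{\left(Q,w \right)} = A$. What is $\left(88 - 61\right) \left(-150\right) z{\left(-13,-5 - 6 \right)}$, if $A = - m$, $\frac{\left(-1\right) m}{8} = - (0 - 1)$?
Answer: $-32400$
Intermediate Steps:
$m = -8$ ($m = - 8 \left(- (0 - 1)\right) = - 8 \left(\left(-1\right) \left(-1\right)\right) = \left(-8\right) 1 = -8$)
$A = 8$ ($A = \left(-1\right) \left(-8\right) = 8$)
$z{\left(Q,w \right)} = 8$
$\left(88 - 61\right) \left(-150\right) z{\left(-13,-5 - 6 \right)} = \left(88 - 61\right) \left(-150\right) 8 = 27 \left(-150\right) 8 = \left(-4050\right) 8 = -32400$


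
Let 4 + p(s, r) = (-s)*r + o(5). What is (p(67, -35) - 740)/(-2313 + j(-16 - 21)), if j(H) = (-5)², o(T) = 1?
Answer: -801/1144 ≈ -0.70017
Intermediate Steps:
j(H) = 25
p(s, r) = -3 - r*s (p(s, r) = -4 + ((-s)*r + 1) = -4 + (-r*s + 1) = -4 + (1 - r*s) = -3 - r*s)
(p(67, -35) - 740)/(-2313 + j(-16 - 21)) = ((-3 - 1*(-35)*67) - 740)/(-2313 + 25) = ((-3 + 2345) - 740)/(-2288) = (2342 - 740)*(-1/2288) = 1602*(-1/2288) = -801/1144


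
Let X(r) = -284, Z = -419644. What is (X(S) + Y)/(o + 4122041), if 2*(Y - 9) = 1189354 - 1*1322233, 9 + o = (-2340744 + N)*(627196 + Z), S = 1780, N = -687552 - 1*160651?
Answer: 133429/1323736411424 ≈ 1.0080e-7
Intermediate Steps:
N = -848203 (N = -687552 - 160651 = -848203)
o = -661872327753 (o = -9 + (-2340744 - 848203)*(627196 - 419644) = -9 - 3188947*207552 = -9 - 661872327744 = -661872327753)
Y = -132861/2 (Y = 9 + (1189354 - 1*1322233)/2 = 9 + (1189354 - 1322233)/2 = 9 + (½)*(-132879) = 9 - 132879/2 = -132861/2 ≈ -66431.)
(X(S) + Y)/(o + 4122041) = (-284 - 132861/2)/(-661872327753 + 4122041) = -133429/2/(-661868205712) = -133429/2*(-1/661868205712) = 133429/1323736411424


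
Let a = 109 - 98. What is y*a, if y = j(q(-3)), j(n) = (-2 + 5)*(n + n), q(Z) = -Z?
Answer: 198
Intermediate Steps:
j(n) = 6*n (j(n) = 3*(2*n) = 6*n)
y = 18 (y = 6*(-1*(-3)) = 6*3 = 18)
a = 11
y*a = 18*11 = 198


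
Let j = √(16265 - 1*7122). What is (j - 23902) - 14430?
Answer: -38332 + √9143 ≈ -38236.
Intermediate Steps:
j = √9143 (j = √(16265 - 7122) = √9143 ≈ 95.619)
(j - 23902) - 14430 = (√9143 - 23902) - 14430 = (-23902 + √9143) - 14430 = -38332 + √9143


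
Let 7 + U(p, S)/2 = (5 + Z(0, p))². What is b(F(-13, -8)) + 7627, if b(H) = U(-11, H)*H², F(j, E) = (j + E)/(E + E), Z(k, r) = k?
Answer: 492097/64 ≈ 7689.0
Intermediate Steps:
U(p, S) = 36 (U(p, S) = -14 + 2*(5 + 0)² = -14 + 2*5² = -14 + 2*25 = -14 + 50 = 36)
F(j, E) = (E + j)/(2*E) (F(j, E) = (E + j)/((2*E)) = (E + j)*(1/(2*E)) = (E + j)/(2*E))
b(H) = 36*H²
b(F(-13, -8)) + 7627 = 36*((½)*(-8 - 13)/(-8))² + 7627 = 36*((½)*(-⅛)*(-21))² + 7627 = 36*(21/16)² + 7627 = 36*(441/256) + 7627 = 3969/64 + 7627 = 492097/64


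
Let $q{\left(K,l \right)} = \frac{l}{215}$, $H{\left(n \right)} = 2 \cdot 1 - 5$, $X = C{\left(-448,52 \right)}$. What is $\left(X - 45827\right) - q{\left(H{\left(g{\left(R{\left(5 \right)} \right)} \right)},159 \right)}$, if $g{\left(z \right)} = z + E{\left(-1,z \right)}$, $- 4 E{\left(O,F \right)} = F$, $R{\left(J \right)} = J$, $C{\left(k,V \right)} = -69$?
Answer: $- \frac{9867799}{215} \approx -45897.0$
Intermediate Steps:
$X = -69$
$E{\left(O,F \right)} = - \frac{F}{4}$
$g{\left(z \right)} = \frac{3 z}{4}$ ($g{\left(z \right)} = z - \frac{z}{4} = \frac{3 z}{4}$)
$H{\left(n \right)} = -3$ ($H{\left(n \right)} = 2 - 5 = -3$)
$q{\left(K,l \right)} = \frac{l}{215}$ ($q{\left(K,l \right)} = l \frac{1}{215} = \frac{l}{215}$)
$\left(X - 45827\right) - q{\left(H{\left(g{\left(R{\left(5 \right)} \right)} \right)},159 \right)} = \left(-69 - 45827\right) - \frac{1}{215} \cdot 159 = -45896 - \frac{159}{215} = - \frac{9867799}{215}$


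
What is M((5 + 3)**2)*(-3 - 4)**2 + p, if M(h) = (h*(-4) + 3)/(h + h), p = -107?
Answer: -26093/128 ≈ -203.85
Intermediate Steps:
M(h) = (3 - 4*h)/(2*h) (M(h) = (-4*h + 3)/((2*h)) = (3 - 4*h)*(1/(2*h)) = (3 - 4*h)/(2*h))
M((5 + 3)**2)*(-3 - 4)**2 + p = (-2 + 3/(2*((5 + 3)**2)))*(-3 - 4)**2 - 107 = (-2 + 3/(2*(8**2)))*(-7)**2 - 107 = (-2 + (3/2)/64)*49 - 107 = (-2 + (3/2)*(1/64))*49 - 107 = (-2 + 3/128)*49 - 107 = -253/128*49 - 107 = -12397/128 - 107 = -26093/128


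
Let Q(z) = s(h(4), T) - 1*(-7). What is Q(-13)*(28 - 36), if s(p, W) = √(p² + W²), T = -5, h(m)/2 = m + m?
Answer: -56 - 8*√281 ≈ -190.10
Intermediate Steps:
h(m) = 4*m (h(m) = 2*(m + m) = 2*(2*m) = 4*m)
s(p, W) = √(W² + p²)
Q(z) = 7 + √281 (Q(z) = √((-5)² + (4*4)²) - 1*(-7) = √(25 + 16²) + 7 = √(25 + 256) + 7 = √281 + 7 = 7 + √281)
Q(-13)*(28 - 36) = (7 + √281)*(28 - 36) = (7 + √281)*(-8) = -56 - 8*√281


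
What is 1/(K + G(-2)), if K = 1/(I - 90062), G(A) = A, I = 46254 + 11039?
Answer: -32769/65539 ≈ -0.49999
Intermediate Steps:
I = 57293
K = -1/32769 (K = 1/(57293 - 90062) = 1/(-32769) = -1/32769 ≈ -3.0517e-5)
1/(K + G(-2)) = 1/(-1/32769 - 2) = 1/(-65539/32769) = -32769/65539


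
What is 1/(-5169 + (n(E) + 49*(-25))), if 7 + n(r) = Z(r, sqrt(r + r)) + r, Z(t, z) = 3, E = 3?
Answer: -1/6395 ≈ -0.00015637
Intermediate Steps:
n(r) = -4 + r (n(r) = -7 + (3 + r) = -4 + r)
1/(-5169 + (n(E) + 49*(-25))) = 1/(-5169 + ((-4 + 3) + 49*(-25))) = 1/(-5169 + (-1 - 1225)) = 1/(-5169 - 1226) = 1/(-6395) = -1/6395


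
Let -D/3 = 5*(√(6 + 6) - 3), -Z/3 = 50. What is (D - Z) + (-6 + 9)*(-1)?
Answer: 192 - 30*√3 ≈ 140.04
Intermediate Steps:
Z = -150 (Z = -3*50 = -150)
D = 45 - 30*√3 (D = -15*(√(6 + 6) - 3) = -15*(√12 - 3) = -15*(2*√3 - 3) = -15*(-3 + 2*√3) = -3*(-15 + 10*√3) = 45 - 30*√3 ≈ -6.9615)
(D - Z) + (-6 + 9)*(-1) = ((45 - 30*√3) - 1*(-150)) + (-6 + 9)*(-1) = ((45 - 30*√3) + 150) + 3*(-1) = (195 - 30*√3) - 3 = 192 - 30*√3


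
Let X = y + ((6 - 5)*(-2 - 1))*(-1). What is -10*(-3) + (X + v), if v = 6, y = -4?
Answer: 35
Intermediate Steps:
X = -1 (X = -4 + ((6 - 5)*(-2 - 1))*(-1) = -4 + (1*(-3))*(-1) = -4 - 3*(-1) = -4 + 3 = -1)
-10*(-3) + (X + v) = -10*(-3) + (-1 + 6) = 30 + 5 = 35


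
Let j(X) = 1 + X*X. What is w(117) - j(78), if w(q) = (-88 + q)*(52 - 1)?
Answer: -4606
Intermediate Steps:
j(X) = 1 + X**2
w(q) = -4488 + 51*q (w(q) = (-88 + q)*51 = -4488 + 51*q)
w(117) - j(78) = (-4488 + 51*117) - (1 + 78**2) = (-4488 + 5967) - (1 + 6084) = 1479 - 1*6085 = 1479 - 6085 = -4606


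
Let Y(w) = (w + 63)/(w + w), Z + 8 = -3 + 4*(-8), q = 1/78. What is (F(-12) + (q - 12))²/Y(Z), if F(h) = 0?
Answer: -7518335/12168 ≈ -617.88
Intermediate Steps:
q = 1/78 ≈ 0.012821
Z = -43 (Z = -8 + (-3 + 4*(-8)) = -8 + (-3 - 32) = -8 - 35 = -43)
Y(w) = (63 + w)/(2*w) (Y(w) = (63 + w)/((2*w)) = (63 + w)*(1/(2*w)) = (63 + w)/(2*w))
(F(-12) + (q - 12))²/Y(Z) = (0 + (1/78 - 12))²/(((½)*(63 - 43)/(-43))) = (0 - 935/78)²/(((½)*(-1/43)*20)) = (-935/78)²/(-10/43) = (874225/6084)*(-43/10) = -7518335/12168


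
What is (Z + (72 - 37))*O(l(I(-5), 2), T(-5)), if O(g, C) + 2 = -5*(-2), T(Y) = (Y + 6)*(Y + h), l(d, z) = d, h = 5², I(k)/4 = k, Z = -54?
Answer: -152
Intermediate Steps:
I(k) = 4*k
h = 25
T(Y) = (6 + Y)*(25 + Y) (T(Y) = (Y + 6)*(Y + 25) = (6 + Y)*(25 + Y))
O(g, C) = 8 (O(g, C) = -2 - 5*(-2) = -2 + 10 = 8)
(Z + (72 - 37))*O(l(I(-5), 2), T(-5)) = (-54 + (72 - 37))*8 = (-54 + 35)*8 = -19*8 = -152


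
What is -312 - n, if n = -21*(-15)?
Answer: -627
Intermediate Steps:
n = 315
-312 - n = -312 - 1*315 = -312 - 315 = -627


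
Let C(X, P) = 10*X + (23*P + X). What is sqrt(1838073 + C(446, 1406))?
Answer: sqrt(1875317) ≈ 1369.4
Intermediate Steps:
C(X, P) = 11*X + 23*P (C(X, P) = 10*X + (X + 23*P) = 11*X + 23*P)
sqrt(1838073 + C(446, 1406)) = sqrt(1838073 + (11*446 + 23*1406)) = sqrt(1838073 + (4906 + 32338)) = sqrt(1838073 + 37244) = sqrt(1875317)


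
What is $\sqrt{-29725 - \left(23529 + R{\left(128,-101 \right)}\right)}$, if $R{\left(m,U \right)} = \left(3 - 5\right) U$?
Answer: $4 i \sqrt{3341} \approx 231.21 i$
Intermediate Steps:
$R{\left(m,U \right)} = - 2 U$
$\sqrt{-29725 - \left(23529 + R{\left(128,-101 \right)}\right)} = \sqrt{-29725 - \left(23529 - -202\right)} = \sqrt{-29725 - 23731} = \sqrt{-53456} = 4 i \sqrt{3341}$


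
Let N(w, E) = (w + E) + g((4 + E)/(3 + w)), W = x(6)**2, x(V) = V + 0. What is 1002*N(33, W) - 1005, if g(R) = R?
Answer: 207739/3 ≈ 69246.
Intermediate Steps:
x(V) = V
W = 36 (W = 6**2 = 36)
N(w, E) = E + w + (4 + E)/(3 + w) (N(w, E) = (w + E) + (4 + E)/(3 + w) = (E + w) + (4 + E)/(3 + w) = E + w + (4 + E)/(3 + w))
1002*N(33, W) - 1005 = 1002*((4 + 36 + (3 + 33)*(36 + 33))/(3 + 33)) - 1005 = 1002*((4 + 36 + 36*69)/36) - 1005 = 1002*((4 + 36 + 2484)/36) - 1005 = 1002*((1/36)*2524) - 1005 = 1002*(631/9) - 1005 = 210754/3 - 1005 = 207739/3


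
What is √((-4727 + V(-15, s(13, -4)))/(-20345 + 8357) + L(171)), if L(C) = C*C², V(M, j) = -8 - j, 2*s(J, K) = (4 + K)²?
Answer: √2217873765511/666 ≈ 2236.1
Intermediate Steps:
s(J, K) = (4 + K)²/2
L(C) = C³
√((-4727 + V(-15, s(13, -4)))/(-20345 + 8357) + L(171)) = √((-4727 + (-8 - (4 - 4)²/2))/(-20345 + 8357) + 171³) = √((-4727 + (-8 - 0²/2))/(-11988) + 5000211) = √((-4727 + (-8 - 0/2))*(-1/11988) + 5000211) = √((-4727 + (-8 - 1*0))*(-1/11988) + 5000211) = √((-4727 + (-8 + 0))*(-1/11988) + 5000211) = √((-4727 - 8)*(-1/11988) + 5000211) = √(-4735*(-1/11988) + 5000211) = √(4735/11988 + 5000211) = √(59942534203/11988) = √2217873765511/666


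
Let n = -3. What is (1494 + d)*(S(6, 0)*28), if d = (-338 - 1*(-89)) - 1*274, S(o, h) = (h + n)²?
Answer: 244692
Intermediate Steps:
S(o, h) = (-3 + h)² (S(o, h) = (h - 3)² = (-3 + h)²)
d = -523 (d = (-338 + 89) - 274 = -249 - 274 = -523)
(1494 + d)*(S(6, 0)*28) = (1494 - 523)*((-3 + 0)²*28) = 971*((-3)²*28) = 971*(9*28) = 971*252 = 244692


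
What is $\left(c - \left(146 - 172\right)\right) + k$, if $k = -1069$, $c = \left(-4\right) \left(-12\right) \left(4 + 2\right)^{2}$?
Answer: $685$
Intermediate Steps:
$c = 1728$ ($c = 48 \cdot 6^{2} = 48 \cdot 36 = 1728$)
$\left(c - \left(146 - 172\right)\right) + k = \left(1728 - \left(146 - 172\right)\right) - 1069 = \left(1728 - -26\right) - 1069 = \left(1728 + \left(-146 + 172\right)\right) - 1069 = \left(1728 + 26\right) - 1069 = 1754 - 1069 = 685$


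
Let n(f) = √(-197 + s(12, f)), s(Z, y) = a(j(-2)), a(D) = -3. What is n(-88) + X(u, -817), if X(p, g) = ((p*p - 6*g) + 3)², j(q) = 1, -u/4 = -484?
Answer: 14085016506001 + 10*I*√2 ≈ 1.4085e+13 + 14.142*I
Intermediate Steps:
u = 1936 (u = -4*(-484) = 1936)
s(Z, y) = -3
n(f) = 10*I*√2 (n(f) = √(-197 - 3) = √(-200) = 10*I*√2)
X(p, g) = (3 + p² - 6*g)² (X(p, g) = ((p² - 6*g) + 3)² = (3 + p² - 6*g)²)
n(-88) + X(u, -817) = 10*I*√2 + (3 + 1936² - 6*(-817))² = 10*I*√2 + (3 + 3748096 + 4902)² = 10*I*√2 + 3753001² = 10*I*√2 + 14085016506001 = 14085016506001 + 10*I*√2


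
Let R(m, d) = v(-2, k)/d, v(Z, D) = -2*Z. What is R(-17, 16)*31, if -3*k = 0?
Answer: 31/4 ≈ 7.7500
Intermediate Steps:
k = 0 (k = -⅓*0 = 0)
R(m, d) = 4/d (R(m, d) = (-2*(-2))/d = 4/d)
R(-17, 16)*31 = (4/16)*31 = (4*(1/16))*31 = (¼)*31 = 31/4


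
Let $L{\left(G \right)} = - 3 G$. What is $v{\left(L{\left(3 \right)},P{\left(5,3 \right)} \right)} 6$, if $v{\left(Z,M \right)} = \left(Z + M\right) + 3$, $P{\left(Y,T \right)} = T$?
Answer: $-18$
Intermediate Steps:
$v{\left(Z,M \right)} = 3 + M + Z$ ($v{\left(Z,M \right)} = \left(M + Z\right) + 3 = 3 + M + Z$)
$v{\left(L{\left(3 \right)},P{\left(5,3 \right)} \right)} 6 = \left(3 + 3 - 9\right) 6 = \left(-3\right) 6 = -18$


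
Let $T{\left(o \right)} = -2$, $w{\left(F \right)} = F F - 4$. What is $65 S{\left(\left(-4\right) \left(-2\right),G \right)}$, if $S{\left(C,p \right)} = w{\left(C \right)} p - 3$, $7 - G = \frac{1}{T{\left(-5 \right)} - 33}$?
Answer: $\frac{190515}{7} \approx 27216.0$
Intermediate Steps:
$w{\left(F \right)} = -4 + F^{2}$ ($w{\left(F \right)} = F^{2} - 4 = -4 + F^{2}$)
$G = \frac{246}{35}$ ($G = 7 - \frac{1}{-2 - 33} = 7 - \frac{1}{-35} = 7 - - \frac{1}{35} = 7 + \frac{1}{35} = \frac{246}{35} \approx 7.0286$)
$S{\left(C,p \right)} = -3 + p \left(-4 + C^{2}\right)$ ($S{\left(C,p \right)} = \left(-4 + C^{2}\right) p - 3 = p \left(-4 + C^{2}\right) - 3 = -3 + p \left(-4 + C^{2}\right)$)
$65 S{\left(\left(-4\right) \left(-2\right),G \right)} = 65 \left(-3 + \frac{246 \left(-4 + \left(\left(-4\right) \left(-2\right)\right)^{2}\right)}{35}\right) = 65 \left(-3 + \frac{246 \left(-4 + 8^{2}\right)}{35}\right) = 65 \left(-3 + \frac{246 \left(-4 + 64\right)}{35}\right) = 65 \left(-3 + \frac{246}{35} \cdot 60\right) = 65 \left(-3 + \frac{2952}{7}\right) = 65 \cdot \frac{2931}{7} = \frac{190515}{7}$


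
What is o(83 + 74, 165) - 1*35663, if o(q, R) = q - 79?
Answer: -35585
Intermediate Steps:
o(q, R) = -79 + q
o(83 + 74, 165) - 1*35663 = (-79 + (83 + 74)) - 1*35663 = (-79 + 157) - 35663 = 78 - 35663 = -35585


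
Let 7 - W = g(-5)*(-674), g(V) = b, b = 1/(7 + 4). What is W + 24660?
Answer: 272011/11 ≈ 24728.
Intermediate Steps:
b = 1/11 ≈ 0.090909
g(V) = 1/11
W = 751/11 (W = 7 - (-674)/11 = 7 - 1*(-674/11) = 7 + 674/11 = 751/11 ≈ 68.273)
W + 24660 = 751/11 + 24660 = 272011/11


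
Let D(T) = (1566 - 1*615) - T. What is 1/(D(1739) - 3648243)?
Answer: -1/3649031 ≈ -2.7405e-7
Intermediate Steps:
D(T) = 951 - T (D(T) = (1566 - 615) - T = 951 - T)
1/(D(1739) - 3648243) = 1/((951 - 1*1739) - 3648243) = 1/((951 - 1739) - 3648243) = 1/(-788 - 3648243) = 1/(-3649031) = -1/3649031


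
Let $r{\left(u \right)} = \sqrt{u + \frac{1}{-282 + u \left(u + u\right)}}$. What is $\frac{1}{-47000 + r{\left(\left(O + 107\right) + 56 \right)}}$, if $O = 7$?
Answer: $- \frac{2703346000}{127057252221939} - \frac{\sqrt{562414512598}}{127057252221939} \approx -2.1282 \cdot 10^{-5}$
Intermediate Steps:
$r{\left(u \right)} = \sqrt{u + \frac{1}{-282 + 2 u^{2}}}$ ($r{\left(u \right)} = \sqrt{u + \frac{1}{-282 + u 2 u}} = \sqrt{u + \frac{1}{-282 + 2 u^{2}}}$)
$\frac{1}{-47000 + r{\left(\left(O + 107\right) + 56 \right)}} = \frac{1}{-47000 + \frac{\sqrt{\frac{2}{-141 + \left(\left(7 + 107\right) + 56\right)^{2}} + 4 \left(\left(7 + 107\right) + 56\right)}}{2}} = \frac{1}{-47000 + \frac{\sqrt{\frac{2}{-141 + \left(114 + 56\right)^{2}} + 4 \left(114 + 56\right)}}{2}} = \frac{1}{-47000 + \frac{\sqrt{\frac{2}{-141 + 170^{2}} + 4 \cdot 170}}{2}} = \frac{1}{-47000 + \frac{\sqrt{\frac{2}{-141 + 28900} + 680}}{2}} = \frac{1}{-47000 + \frac{\sqrt{\frac{2}{28759} + 680}}{2}} = \frac{1}{-47000 + \frac{\sqrt{\frac{19556122}{28759}}}{2}} = \frac{1}{-47000 + \frac{\frac{1}{28759} \sqrt{562414512598}}{2}} = \frac{1}{-47000 + \frac{\sqrt{562414512598}}{57518}}$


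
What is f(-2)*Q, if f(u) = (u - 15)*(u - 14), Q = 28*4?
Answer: 30464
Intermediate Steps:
Q = 112
f(u) = (-15 + u)*(-14 + u)
f(-2)*Q = (210 + (-2)**2 - 29*(-2))*112 = (210 + 4 + 58)*112 = 272*112 = 30464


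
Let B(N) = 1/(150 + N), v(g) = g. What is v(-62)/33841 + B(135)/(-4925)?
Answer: -87058591/47500073625 ≈ -0.0018328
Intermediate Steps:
v(-62)/33841 + B(135)/(-4925) = -62/33841 + 1/((150 + 135)*(-4925)) = -62*1/33841 - 1/4925/285 = -62/33841 + (1/285)*(-1/4925) = -62/33841 - 1/1403625 = -87058591/47500073625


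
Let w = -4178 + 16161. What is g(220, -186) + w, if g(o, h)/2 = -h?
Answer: 12355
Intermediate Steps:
g(o, h) = -2*h (g(o, h) = 2*(-h) = -2*h)
w = 11983
g(220, -186) + w = -2*(-186) + 11983 = 372 + 11983 = 12355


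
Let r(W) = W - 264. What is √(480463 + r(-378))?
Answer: √479821 ≈ 692.69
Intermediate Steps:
r(W) = -264 + W
√(480463 + r(-378)) = √(480463 + (-264 - 378)) = √(480463 - 642) = √479821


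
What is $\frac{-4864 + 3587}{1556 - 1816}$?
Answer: $\frac{1277}{260} \approx 4.9115$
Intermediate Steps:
$\frac{-4864 + 3587}{1556 - 1816} = - \frac{1277}{-260} = \left(-1277\right) \left(- \frac{1}{260}\right) = \frac{1277}{260}$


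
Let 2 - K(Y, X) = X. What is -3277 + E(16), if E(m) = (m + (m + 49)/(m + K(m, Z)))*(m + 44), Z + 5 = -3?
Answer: -2167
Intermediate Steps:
Z = -8 (Z = -5 - 3 = -8)
K(Y, X) = 2 - X
E(m) = (44 + m)*(m + (49 + m)/(10 + m)) (E(m) = (m + (m + 49)/(m + (2 - 1*(-8))))*(m + 44) = (m + (49 + m)/(m + (2 + 8)))*(44 + m) = (m + (49 + m)/(m + 10))*(44 + m) = (m + (49 + m)/(10 + m))*(44 + m) = (44 + m)*(m + (49 + m)/(10 + m)))
-3277 + E(16) = -3277 + (2156 + 16³ + 55*16² + 533*16)/(10 + 16) = -3277 + (2156 + 4096 + 55*256 + 8528)/26 = -3277 + (2156 + 4096 + 14080 + 8528)/26 = -3277 + (1/26)*28860 = -3277 + 1110 = -2167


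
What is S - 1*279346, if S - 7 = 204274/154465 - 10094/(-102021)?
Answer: -4401989771433871/15758673765 ≈ -2.7934e+5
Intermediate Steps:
S = 132710123819/15758673765 (S = 7 + (204274/154465 - 10094/(-102021)) = 7 + (204274*(1/154465) - 10094*(-1/102021)) = 7 + (204274/154465 + 10094/102021) = 7 + 22399407464/15758673765 = 132710123819/15758673765 ≈ 8.4214)
S - 1*279346 = 132710123819/15758673765 - 1*279346 = 132710123819/15758673765 - 279346 = -4401989771433871/15758673765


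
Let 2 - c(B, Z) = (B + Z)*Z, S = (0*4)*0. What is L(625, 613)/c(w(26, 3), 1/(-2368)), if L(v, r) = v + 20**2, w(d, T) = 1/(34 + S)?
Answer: 97709363200/190653583 ≈ 512.50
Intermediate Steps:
S = 0 (S = 0*0 = 0)
w(d, T) = 1/34 (w(d, T) = 1/(34 + 0) = 1/34)
L(v, r) = 400 + v (L(v, r) = v + 400 = 400 + v)
c(B, Z) = 2 - Z*(B + Z) (c(B, Z) = 2 - (B + Z)*Z = 2 - Z*(B + Z))
L(625, 613)/c(w(26, 3), 1/(-2368)) = (400 + 625)/(2 - (1/(-2368))**2 - 1*1/34/(-2368)) = 1025/(2 - (-1/2368)**2 - 1*1/34*(-1/2368)) = 1025/(2 - 1*1/5607424 + 1/80512) = 1025/(2 - 1/5607424 + 1/80512) = 1025/(190653583/95326208) = 1025*(95326208/190653583) = 97709363200/190653583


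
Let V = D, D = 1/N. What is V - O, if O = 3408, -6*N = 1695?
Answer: -1925522/565 ≈ -3408.0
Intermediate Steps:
N = -565/2 (N = -1/6*1695 = -565/2 ≈ -282.50)
D = -2/565 (D = 1/(-565/2) = -2/565 ≈ -0.0035398)
V = -2/565 ≈ -0.0035398
V - O = -2/565 - 1*3408 = -2/565 - 3408 = -1925522/565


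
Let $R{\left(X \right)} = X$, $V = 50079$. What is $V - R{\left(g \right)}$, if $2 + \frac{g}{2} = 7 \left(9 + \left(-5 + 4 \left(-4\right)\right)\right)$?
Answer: $50251$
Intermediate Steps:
$g = -172$ ($g = -4 + 2 \cdot 7 \left(9 + \left(-5 + 4 \left(-4\right)\right)\right) = -4 + 2 \cdot 7 \left(9 - 21\right) = -4 + 2 \cdot 7 \left(-12\right) = -4 + 2 \left(-84\right) = -4 - 168 = -172$)
$V - R{\left(g \right)} = 50079 - -172 = 50079 + 172 = 50251$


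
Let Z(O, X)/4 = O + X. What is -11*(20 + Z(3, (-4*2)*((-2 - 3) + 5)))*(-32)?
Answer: 11264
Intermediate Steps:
Z(O, X) = 4*O + 4*X (Z(O, X) = 4*(O + X) = 4*O + 4*X)
-11*(20 + Z(3, (-4*2)*((-2 - 3) + 5)))*(-32) = -11*(20 + (4*3 + 4*((-4*2)*((-2 - 3) + 5))))*(-32) = -11*(20 + (12 + 4*(-8*(-5 + 5))))*(-32) = -11*(20 + (12 + 4*(-8*0)))*(-32) = -11*(20 + (12 + 4*0))*(-32) = -11*(20 + (12 + 0))*(-32) = -11*(20 + 12)*(-32) = -11*32*(-32) = -352*(-32) = 11264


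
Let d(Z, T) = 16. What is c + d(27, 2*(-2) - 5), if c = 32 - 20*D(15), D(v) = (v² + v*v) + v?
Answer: -9252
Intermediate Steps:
D(v) = v + 2*v² (D(v) = (v² + v²) + v = 2*v² + v = v + 2*v²)
c = -9268 (c = 32 - 300*(1 + 2*15) = 32 - 300*(1 + 30) = 32 - 300*31 = 32 - 20*465 = 32 - 9300 = -9268)
c + d(27, 2*(-2) - 5) = -9268 + 16 = -9252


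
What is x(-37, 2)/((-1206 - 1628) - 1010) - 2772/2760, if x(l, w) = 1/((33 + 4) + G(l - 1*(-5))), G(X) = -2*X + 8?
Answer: -48394153/48184540 ≈ -1.0044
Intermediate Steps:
G(X) = 8 - 2*X
x(l, w) = 1/(35 - 2*l) (x(l, w) = 1/((33 + 4) + (8 - 2*(l - 1*(-5)))) = 1/(37 + (8 - 2*(l + 5))) = 1/(37 + (8 - 2*(5 + l))) = 1/(37 + (8 + (-10 - 2*l))) = 1/(37 + (-2 - 2*l)) = 1/(35 - 2*l))
x(-37, 2)/((-1206 - 1628) - 1010) - 2772/2760 = (-1/(-35 + 2*(-37)))/((-1206 - 1628) - 1010) - 2772/2760 = (-1/(-35 - 74))/(-2834 - 1010) - 2772*1/2760 = -1/(-109)/(-3844) - 231/230 = -1*(-1/109)*(-1/3844) - 231/230 = (1/109)*(-1/3844) - 231/230 = -1/418996 - 231/230 = -48394153/48184540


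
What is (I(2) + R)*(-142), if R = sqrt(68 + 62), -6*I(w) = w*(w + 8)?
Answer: 1420/3 - 142*sqrt(130) ≈ -1145.7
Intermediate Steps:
I(w) = -w*(8 + w)/6 (I(w) = -w*(w + 8)/6 = -w*(8 + w)/6)
R = sqrt(130) ≈ 11.402
(I(2) + R)*(-142) = (-1/6*2*(8 + 2) + sqrt(130))*(-142) = (-1/6*2*10 + sqrt(130))*(-142) = (-10/3 + sqrt(130))*(-142) = 1420/3 - 142*sqrt(130)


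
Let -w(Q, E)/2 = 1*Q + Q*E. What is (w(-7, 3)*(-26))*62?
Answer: -90272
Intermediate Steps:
w(Q, E) = -2*Q - 2*E*Q (w(Q, E) = -2*(1*Q + Q*E) = -2*(Q + E*Q) = -2*Q - 2*E*Q)
(w(-7, 3)*(-26))*62 = (-2*(-7)*(1 + 3)*(-26))*62 = (-2*(-7)*4*(-26))*62 = (56*(-26))*62 = -1456*62 = -90272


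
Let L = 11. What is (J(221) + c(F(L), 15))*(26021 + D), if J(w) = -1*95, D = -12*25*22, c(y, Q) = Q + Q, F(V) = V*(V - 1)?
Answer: -1262365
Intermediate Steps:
F(V) = V*(-1 + V)
c(y, Q) = 2*Q
D = -6600 (D = -300*22 = -6600)
J(w) = -95
(J(221) + c(F(L), 15))*(26021 + D) = (-95 + 2*15)*(26021 - 6600) = (-95 + 30)*19421 = -65*19421 = -1262365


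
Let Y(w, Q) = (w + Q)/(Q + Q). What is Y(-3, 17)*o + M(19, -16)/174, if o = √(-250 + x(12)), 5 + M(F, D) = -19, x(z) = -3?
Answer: -4/29 + 7*I*√253/17 ≈ -0.13793 + 6.5495*I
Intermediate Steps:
M(F, D) = -24 (M(F, D) = -5 - 19 = -24)
Y(w, Q) = (Q + w)/(2*Q) (Y(w, Q) = (Q + w)/((2*Q)) = (Q + w)*(1/(2*Q)) = (Q + w)/(2*Q))
o = I*√253 (o = √(-250 - 3) = √(-253) = I*√253 ≈ 15.906*I)
Y(-3, 17)*o + M(19, -16)/174 = ((½)*(17 - 3)/17)*(I*√253) - 24/174 = ((½)*(1/17)*14)*(I*√253) - 24*1/174 = 7*(I*√253)/17 - 4/29 = 7*I*√253/17 - 4/29 = -4/29 + 7*I*√253/17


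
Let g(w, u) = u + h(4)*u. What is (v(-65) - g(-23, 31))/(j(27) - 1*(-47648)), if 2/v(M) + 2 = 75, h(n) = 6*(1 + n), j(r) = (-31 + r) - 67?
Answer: -70151/3473121 ≈ -0.020198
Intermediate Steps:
j(r) = -98 + r
h(n) = 6 + 6*n
g(w, u) = 31*u (g(w, u) = u + (6 + 6*4)*u = u + (6 + 24)*u = u + 30*u = 31*u)
v(M) = 2/73 (v(M) = 2/(-2 + 75) = 2/73)
(v(-65) - g(-23, 31))/(j(27) - 1*(-47648)) = (2/73 - 31*31)/((-98 + 27) - 1*(-47648)) = (2/73 - 1*961)/(-71 + 47648) = (2/73 - 961)/47577 = -70151/73*1/47577 = -70151/3473121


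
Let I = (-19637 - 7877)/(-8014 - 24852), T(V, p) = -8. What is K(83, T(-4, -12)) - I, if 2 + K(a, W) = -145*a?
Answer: -197817778/16433 ≈ -12038.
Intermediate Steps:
K(a, W) = -2 - 145*a
I = 13757/16433 (I = -27514/(-32866) = -27514*(-1/32866) = 13757/16433 ≈ 0.83716)
K(83, T(-4, -12)) - I = (-2 - 145*83) - 1*13757/16433 = (-2 - 12035) - 13757/16433 = -12037 - 13757/16433 = -197817778/16433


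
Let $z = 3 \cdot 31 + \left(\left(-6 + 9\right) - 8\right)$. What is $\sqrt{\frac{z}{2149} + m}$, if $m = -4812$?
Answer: $\frac{10 i \sqrt{222225941}}{2149} \approx 69.368 i$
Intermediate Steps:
$z = 88$ ($z = 93 + \left(3 - 8\right) = 93 - 5 = 88$)
$\sqrt{\frac{z}{2149} + m} = \sqrt{\frac{88}{2149} - 4812} = \sqrt{- \frac{10340900}{2149}} = \frac{10 i \sqrt{222225941}}{2149}$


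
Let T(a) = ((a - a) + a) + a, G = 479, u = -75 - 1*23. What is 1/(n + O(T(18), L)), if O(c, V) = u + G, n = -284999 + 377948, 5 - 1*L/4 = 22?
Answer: 1/93330 ≈ 1.0715e-5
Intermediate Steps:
L = -68 (L = 20 - 4*22 = 20 - 88 = -68)
n = 92949
u = -98 (u = -75 - 23 = -98)
T(a) = 2*a (T(a) = (0 + a) + a = a + a = 2*a)
O(c, V) = 381 (O(c, V) = -98 + 479 = 381)
1/(n + O(T(18), L)) = 1/(92949 + 381) = 1/93330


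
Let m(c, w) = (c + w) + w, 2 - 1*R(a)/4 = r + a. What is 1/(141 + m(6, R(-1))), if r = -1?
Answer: 1/179 ≈ 0.0055866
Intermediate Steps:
R(a) = 12 - 4*a (R(a) = 8 - 4*(-1 + a) = 8 + (4 - 4*a) = 12 - 4*a)
m(c, w) = c + 2*w
1/(141 + m(6, R(-1))) = 1/(141 + (6 + 2*(12 - 4*(-1)))) = 1/(141 + (6 + 2*(12 + 4))) = 1/(141 + (6 + 2*16)) = 1/(141 + (6 + 32)) = 1/(141 + 38) = 1/179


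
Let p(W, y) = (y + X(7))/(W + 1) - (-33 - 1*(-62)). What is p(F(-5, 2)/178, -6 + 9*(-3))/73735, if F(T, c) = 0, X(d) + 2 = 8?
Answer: -56/73735 ≈ -0.00075948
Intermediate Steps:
X(d) = 6 (X(d) = -2 + 8 = 6)
p(W, y) = -29 + (6 + y)/(1 + W) (p(W, y) = (y + 6)/(W + 1) - (-33 - 1*(-62)) = (6 + y)/(1 + W) - (-33 + 62) = (6 + y)/(1 + W) - 1*29 = (6 + y)/(1 + W) - 29 = -29 + (6 + y)/(1 + W))
p(F(-5, 2)/178, -6 + 9*(-3))/73735 = ((-23 + (-6 + 9*(-3)) - 0/178)/(1 + 0/178))/73735 = ((-23 + (-6 - 27) - 0/178)/(1 + 0*(1/178)))*(1/73735) = ((-23 - 33 - 29*0)/(1 + 0))*(1/73735) = ((-23 - 33 + 0)/1)*(1/73735) = (1*(-56))*(1/73735) = -56*1/73735 = -56/73735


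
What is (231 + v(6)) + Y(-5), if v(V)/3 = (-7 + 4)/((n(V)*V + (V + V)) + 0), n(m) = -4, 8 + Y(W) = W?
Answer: 875/4 ≈ 218.75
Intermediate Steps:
Y(W) = -8 + W
v(V) = 9/(2*V) (v(V) = 3*((-7 + 4)/((-4*V + (V + V)) + 0)) = 3*(-3/((-4*V + 2*V) + 0)) = 3*(-3/(-2*V + 0)) = 3*(-3*(-1/(2*V))) = 3*(-(-3)/(2*V)) = 3*(3/(2*V)) = 9/(2*V))
(231 + v(6)) + Y(-5) = (231 + (9/2)/6) + (-8 - 5) = (231 + (9/2)*(⅙)) - 13 = (231 + ¾) - 13 = 927/4 - 13 = 875/4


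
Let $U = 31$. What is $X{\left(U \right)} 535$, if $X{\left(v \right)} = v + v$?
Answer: $33170$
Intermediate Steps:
$X{\left(v \right)} = 2 v$
$X{\left(U \right)} 535 = 2 \cdot 31 \cdot 535 = 62 \cdot 535 = 33170$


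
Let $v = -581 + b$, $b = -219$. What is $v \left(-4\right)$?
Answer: $3200$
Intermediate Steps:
$v = -800$ ($v = -581 - 219 = -800$)
$v \left(-4\right) = \left(-800\right) \left(-4\right) = 3200$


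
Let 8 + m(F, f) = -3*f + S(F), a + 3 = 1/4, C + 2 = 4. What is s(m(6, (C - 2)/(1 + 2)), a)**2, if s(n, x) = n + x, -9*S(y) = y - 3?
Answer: 17689/144 ≈ 122.84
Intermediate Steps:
C = 2 (C = -2 + 4 = 2)
S(y) = 1/3 - y/9 (S(y) = -(y - 3)/9 = -(-3 + y)/9 = 1/3 - y/9)
a = -11/4 (a = -3 + 1/4 = -11/4 ≈ -2.7500)
m(F, f) = -23/3 - 3*f - F/9 (m(F, f) = -8 + (-3*f + (1/3 - F/9)) = -8 + (1/3 - 3*f - F/9) = -23/3 - 3*f - F/9)
s(m(6, (C - 2)/(1 + 2)), a)**2 = ((-23/3 - 3*(2 - 2)/(1 + 2) - 1/9*6) - 11/4)**2 = ((-23/3 - 0/3 - 2/3) - 11/4)**2 = ((-23/3 - 3*0 - 2/3) - 11/4)**2 = ((-23/3 + 0 - 2/3) - 11/4)**2 = (-25/3 - 11/4)**2 = (-133/12)**2 = 17689/144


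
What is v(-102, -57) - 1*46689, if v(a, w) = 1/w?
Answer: -2661274/57 ≈ -46689.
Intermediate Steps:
v(-102, -57) - 1*46689 = 1/(-57) - 1*46689 = -1/57 - 46689 = -2661274/57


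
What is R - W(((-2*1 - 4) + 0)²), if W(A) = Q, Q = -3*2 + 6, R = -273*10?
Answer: -2730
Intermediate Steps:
R = -2730
Q = 0 (Q = -6 + 6 = 0)
W(A) = 0
R - W(((-2*1 - 4) + 0)²) = -2730 - 1*0 = -2730 + 0 = -2730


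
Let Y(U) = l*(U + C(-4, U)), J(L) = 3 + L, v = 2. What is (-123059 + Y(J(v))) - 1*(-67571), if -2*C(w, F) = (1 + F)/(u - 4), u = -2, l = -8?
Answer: -55532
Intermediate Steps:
C(w, F) = 1/12 + F/12 (C(w, F) = -(1 + F)/(2*(-2 - 4)) = -(1 + F)/(2*(-6)) = -(1 + F)*(-1)/(2*6) = -(-⅙ - F/6)/2 = 1/12 + F/12)
Y(U) = -⅔ - 26*U/3 (Y(U) = -8*(U + (1/12 + U/12)) = -8*(1/12 + 13*U/12) = -⅔ - 26*U/3)
(-123059 + Y(J(v))) - 1*(-67571) = (-123059 + (-⅔ - 26*(3 + 2)/3)) - 1*(-67571) = (-123059 + (-⅔ - 26/3*5)) + 67571 = (-123059 + (-⅔ - 130/3)) + 67571 = (-123059 - 44) + 67571 = -123103 + 67571 = -55532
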